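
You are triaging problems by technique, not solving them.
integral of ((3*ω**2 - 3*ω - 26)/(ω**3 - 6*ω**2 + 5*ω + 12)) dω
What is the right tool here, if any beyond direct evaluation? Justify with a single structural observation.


Technique: partial fractions — the integrand is a proper rational function and its denominator ω**3 - 6*ω**2 + 5*ω + 12 factors into distinct pieces, so it splits into simple fractions.


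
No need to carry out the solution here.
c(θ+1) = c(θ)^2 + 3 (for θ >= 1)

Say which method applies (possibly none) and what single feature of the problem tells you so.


Best approach: no special technique — nonlinear feedback in the recursion rules out every root- or factor-based technique.


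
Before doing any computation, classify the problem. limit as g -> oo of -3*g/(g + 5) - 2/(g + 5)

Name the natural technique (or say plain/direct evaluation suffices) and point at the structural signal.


Diagnosis: dominant-term comparison — growth-rate triage: the leading powers of g decide the limit, everything else is noise. As a single quotient, the ∞/∞ shape would yield to repeated differentiation as well — the growth comparison gets there in one look.


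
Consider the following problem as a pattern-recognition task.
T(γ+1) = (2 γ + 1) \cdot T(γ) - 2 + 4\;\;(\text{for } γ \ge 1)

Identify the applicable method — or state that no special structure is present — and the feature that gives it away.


Diagnosis: a summation factor — one-term recursion with variable weight 2 γ + 1 is solved by product normalization, not by root-finding.


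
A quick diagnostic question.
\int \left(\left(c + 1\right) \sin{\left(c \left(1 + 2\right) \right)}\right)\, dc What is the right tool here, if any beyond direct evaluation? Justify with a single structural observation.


Method: integration by parts — differentiate c + 1, integrate \sin{\left(c \left(1 + 2\right) \right)}: each pass lowers the polynomial degree, so parts terminates.


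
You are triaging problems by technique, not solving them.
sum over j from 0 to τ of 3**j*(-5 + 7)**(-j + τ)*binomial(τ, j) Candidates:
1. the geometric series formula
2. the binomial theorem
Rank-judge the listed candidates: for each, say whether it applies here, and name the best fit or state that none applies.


Technique: the binomial theorem — binomial coefficients against complementary powers of 3 and (-5 + 7): recognize the binomial expansion and resum.
- the geometric series formula — there is no constant term-to-term ratio.
- the binomial theorem: applies; the problem has the shape this method handles.


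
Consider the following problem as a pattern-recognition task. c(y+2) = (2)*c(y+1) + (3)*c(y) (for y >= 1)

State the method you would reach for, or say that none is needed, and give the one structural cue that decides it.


Verdict: the characteristic-root method — the recurrence treats every index alike (constant coefficients, no forcing) — precisely the regime where r^y trials close it.


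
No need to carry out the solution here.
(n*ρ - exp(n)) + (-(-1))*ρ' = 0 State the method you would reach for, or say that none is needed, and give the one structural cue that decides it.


Technique: a linear integrating factor — the equation is linear in ρ with coefficient n; multiplying by the integrating factor exp(∫n) makes the left side a perfect derivative.


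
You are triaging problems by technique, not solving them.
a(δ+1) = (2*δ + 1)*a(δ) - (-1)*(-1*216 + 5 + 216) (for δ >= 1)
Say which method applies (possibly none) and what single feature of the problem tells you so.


Method: a summation factor — the coefficient 2*δ + 1 drifts with the index, so no fixed root exists; normalizing by the cumulative product telescopes it.


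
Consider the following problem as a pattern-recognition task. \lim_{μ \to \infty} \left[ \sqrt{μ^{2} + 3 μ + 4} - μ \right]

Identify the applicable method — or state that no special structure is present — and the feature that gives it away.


Method: conjugate multiplication — divergence minus divergence hides a finite answer — expose it by pairing \sqrt{μ^{2} + 3 μ + 4} - μ with its conjugate.


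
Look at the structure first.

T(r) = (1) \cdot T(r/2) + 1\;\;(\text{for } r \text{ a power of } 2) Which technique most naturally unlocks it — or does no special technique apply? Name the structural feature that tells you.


Technique: the master substitution — the argument shrinks by the factor 2, so measure the index on a logarithmic scale and the recursion becomes a shift.


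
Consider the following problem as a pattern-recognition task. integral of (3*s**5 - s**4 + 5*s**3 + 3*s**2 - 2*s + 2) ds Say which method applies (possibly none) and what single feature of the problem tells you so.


Technique: no special technique — nothing composite, nothing rational, nothing trigonometric — each constant-multiple power of s integrates by the power rule alone.


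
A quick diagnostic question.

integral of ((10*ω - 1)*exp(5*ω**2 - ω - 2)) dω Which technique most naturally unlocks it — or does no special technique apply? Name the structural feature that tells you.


Diagnosis: u-substitution — collected, the integrand has one factor that is, up to a constant, the derivative of an inner expression the rest depends on — substitute for that inner expression.


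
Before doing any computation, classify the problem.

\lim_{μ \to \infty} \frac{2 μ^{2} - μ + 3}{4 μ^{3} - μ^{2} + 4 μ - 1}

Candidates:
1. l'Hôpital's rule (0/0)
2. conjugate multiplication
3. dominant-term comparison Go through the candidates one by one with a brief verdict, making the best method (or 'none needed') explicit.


Technique: dominant-term comparison — divide through by the highest power of μ; every lower-order term dies and the dominant terms decide the limit.
- l'Hôpital's rule (0/0) — viewed as a single quotient this runs to ∞/∞, not the 0/0 clash this candidate addresses; an at-infinity variant of the rule would resolve it, but comparing leading growth reads the answer without differentiating.
- conjugate multiplication: there are no radicals in tension whose conjugate would simplify matters.
- dominant-term comparison — a fit — the right tool for this form.


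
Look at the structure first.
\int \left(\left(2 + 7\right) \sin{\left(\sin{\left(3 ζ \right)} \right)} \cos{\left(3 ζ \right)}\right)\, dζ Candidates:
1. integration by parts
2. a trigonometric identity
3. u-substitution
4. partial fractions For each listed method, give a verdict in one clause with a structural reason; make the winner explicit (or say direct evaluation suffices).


Technique: u-substitution — read it as f(\sin{\left(3 ζ \right)}) times a constant multiple of d(\sin{\left(3 ζ \right)}): one substitution, u = \sin{\left(3 ζ \right)}, finishes it.
- integration by parts — the nonconstant-polynomial-times-standard-kernel pattern (an exp, sine, cosine, or logarithm partner) is absent.
- a trigonometric identity — no even trigonometric power and no product of distinct frequencies to rewrite.
- u-substitution: applies; the problem has the shape this method handles.
- partial fractions — there is no rational-function structure to decompose.


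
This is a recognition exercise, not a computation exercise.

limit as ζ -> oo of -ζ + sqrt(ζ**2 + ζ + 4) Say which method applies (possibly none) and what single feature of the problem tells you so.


Best approach: conjugate multiplication — neither sqrt(ζ**2 + ζ + 4) nor ζ converges alone, so rewrite their difference as a conjugate-rationalized quotient first.


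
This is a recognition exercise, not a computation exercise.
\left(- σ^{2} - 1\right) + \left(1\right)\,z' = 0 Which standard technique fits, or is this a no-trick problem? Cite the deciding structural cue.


Verdict: no special technique — the slope is a pure function of σ; integrate both sides and be done.


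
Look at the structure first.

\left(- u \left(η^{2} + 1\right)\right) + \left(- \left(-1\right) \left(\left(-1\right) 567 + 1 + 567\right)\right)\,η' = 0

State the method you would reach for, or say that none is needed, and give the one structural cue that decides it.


Diagnosis: separation of variables — all dependence on the two variables factors apart, the defining separable shape.


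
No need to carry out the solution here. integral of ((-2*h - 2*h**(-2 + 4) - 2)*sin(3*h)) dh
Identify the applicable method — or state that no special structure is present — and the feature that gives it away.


Best approach: integration by parts — a polynomial (-2*h - 2*h**(-2 + 4) - 2) against the kernel sin(3*h) is the signature bounded-ladder case for integration by parts.


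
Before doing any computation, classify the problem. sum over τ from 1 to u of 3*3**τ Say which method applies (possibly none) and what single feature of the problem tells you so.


Method: the geometric series formula — the ratio of consecutive terms is the constant 3, independent of the index — a geometric sum.


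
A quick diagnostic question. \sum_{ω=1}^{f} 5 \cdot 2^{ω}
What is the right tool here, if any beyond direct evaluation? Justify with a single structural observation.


Technique: the geometric series formula — each summand is the previous one scaled by 2; that constant multiplier is itself the geometric structure.


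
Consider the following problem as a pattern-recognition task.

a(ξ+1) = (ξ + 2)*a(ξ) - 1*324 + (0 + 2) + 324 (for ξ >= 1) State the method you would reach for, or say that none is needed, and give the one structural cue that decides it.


Diagnosis: a summation factor — an index-dependent multiplier ξ + 2 rules out characteristic roots; a summation factor converts it to a pure difference.


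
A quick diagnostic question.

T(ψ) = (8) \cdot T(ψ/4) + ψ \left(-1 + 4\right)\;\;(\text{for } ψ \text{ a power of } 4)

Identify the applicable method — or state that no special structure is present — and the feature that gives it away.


Diagnosis: the master substitution — treat m = log base 4 of ψ as the new clock: one recursion step advances m by one while ψ scales by 4.


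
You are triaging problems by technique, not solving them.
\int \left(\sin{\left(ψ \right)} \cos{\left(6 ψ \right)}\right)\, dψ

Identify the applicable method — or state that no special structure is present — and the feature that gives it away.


Verdict: a trigonometric identity — two different frequencies multiply in \sin{\left(ψ \right)} \cos{\left(6 ψ \right)}; the product-to-sum formula separates them.


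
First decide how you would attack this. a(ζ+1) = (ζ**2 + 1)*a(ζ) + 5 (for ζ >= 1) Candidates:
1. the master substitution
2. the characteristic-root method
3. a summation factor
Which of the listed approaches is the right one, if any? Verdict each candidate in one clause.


Verdict: a summation factor — first-order, linear, moving coefficient ζ**2 + 1: the discrete analogue of an integrating factor handles it.
- the master substitution — the recursion steps by a constant offset, so exponential reindexing is pointless.
- the characteristic-root method: the coefficients vary with the index, breaking the constant-coefficient structure the method needs.
- a summation factor — applicable, and directly so.


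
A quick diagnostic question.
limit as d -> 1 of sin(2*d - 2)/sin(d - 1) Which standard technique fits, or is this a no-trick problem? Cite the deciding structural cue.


Verdict: l'Hôpital's rule (0/0) — both numerator and denominator vanish at 1: the genuine 0/0 indeterminate that l'Hôpital exists for. Known elementary limits would finish this too — the rule just bypasses the case analysis.


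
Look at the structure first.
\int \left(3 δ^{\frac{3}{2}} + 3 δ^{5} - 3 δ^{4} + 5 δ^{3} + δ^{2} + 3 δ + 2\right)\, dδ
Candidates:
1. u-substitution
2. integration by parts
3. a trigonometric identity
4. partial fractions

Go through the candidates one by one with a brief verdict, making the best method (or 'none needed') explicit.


Technique: no special technique — a term-by-term power-rule job in δ; no substitution or rearrangement earns its keep here.
- u-substitution: no subexpression of the integrand serves as a whole-integral substitution inner — individual terms may offer their own, but none carries its derivative as a factor of the full integrand; a working change of variable would have to be constructed from outside the expression.
- integration by parts — no split into a nonconstant polynomial times one of the standard kernels — exp, sine, or cosine of a linear argument, or a logarithm — applies here.
- a trigonometric identity: there is no trigonometric structure at all — the integrand carries no sine or cosine to rewrite.
- partial fractions: the expression is not a ratio of polynomials that decomposes further.


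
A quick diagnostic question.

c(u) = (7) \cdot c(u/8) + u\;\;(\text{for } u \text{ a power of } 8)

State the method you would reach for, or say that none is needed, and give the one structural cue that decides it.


Verdict: the master substitution — treat m = log base 8 of u as the new clock: one recursion step advances m by one while u scales by 8.


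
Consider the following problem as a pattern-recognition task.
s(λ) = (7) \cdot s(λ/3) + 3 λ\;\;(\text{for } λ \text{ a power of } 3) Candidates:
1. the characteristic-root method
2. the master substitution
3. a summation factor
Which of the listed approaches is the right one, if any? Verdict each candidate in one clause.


Verdict: the master substitution — treat m = log base 3 of λ as the new clock: one recursion step advances m by one while λ scales by 3.
- the characteristic-root method: a divided-index call is not the fixed-shift linear shape that characteristic roots solve.
- the master substitution: applicable, and directly so.
- a summation factor — a divided-index call is outside the fixed-shift first-order family a summation factor normalizes.


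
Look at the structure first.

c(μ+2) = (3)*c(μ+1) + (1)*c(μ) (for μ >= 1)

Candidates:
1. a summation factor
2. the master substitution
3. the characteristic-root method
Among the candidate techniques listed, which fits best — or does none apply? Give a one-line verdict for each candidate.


Best approach: the characteristic-root method — no index-dependence in the weights and nothing inhomogeneous: classic characteristic-equation setup.
- a summation factor: a summation factor telescopes one-step recursions; this one carries higher-order memory.
- the master substitution — with no divided-index recursive call, reindexing by powers of a base buys nothing.
- the characteristic-root method — applies; the problem has the shape this method handles.


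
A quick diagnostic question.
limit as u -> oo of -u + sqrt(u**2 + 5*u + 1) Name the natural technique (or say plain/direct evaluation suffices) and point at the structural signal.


Diagnosis: conjugate multiplication — turning the difference into a conjugate-rationalized ratio makes the limit readable.


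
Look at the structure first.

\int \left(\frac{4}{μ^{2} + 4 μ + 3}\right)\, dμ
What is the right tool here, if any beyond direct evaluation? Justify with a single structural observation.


Best approach: partial fractions — μ^{2} + 4 μ + 3 splits into linear pieces, so the quotient is a sum of simple fractions — decompose before integrating.


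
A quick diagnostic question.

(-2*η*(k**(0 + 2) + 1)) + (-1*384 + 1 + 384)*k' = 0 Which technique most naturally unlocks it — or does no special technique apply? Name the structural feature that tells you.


Method: separation of variables — one side of the product carries the independent variable, the other the unknown — the textbook separation shape.


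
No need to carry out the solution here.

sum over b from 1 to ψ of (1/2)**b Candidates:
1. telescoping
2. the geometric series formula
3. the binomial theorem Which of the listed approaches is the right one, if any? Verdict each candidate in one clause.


Method: the geometric series formula — check a ratio of consecutive terms: it is 1/2, independent of the index, so the geometric formula closes the sum.
- telescoping: the terms as presented offer no neighboring cancellation — a telescoping rewrite may exist, but the displayed structure does not hand one over.
- the geometric series formula — yes, a natural case for it.
- the binomial theorem — there is no pair of bases whose matched powers would reassemble into a single binomial power.


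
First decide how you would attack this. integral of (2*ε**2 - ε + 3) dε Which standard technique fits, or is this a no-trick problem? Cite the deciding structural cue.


Verdict: no special technique — a term-by-term power-rule job in ε; no substitution or rearrangement earns its keep here.


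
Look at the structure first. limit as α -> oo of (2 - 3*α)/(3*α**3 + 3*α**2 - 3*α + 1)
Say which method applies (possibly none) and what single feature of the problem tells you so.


Method: dominant-term comparison — divide through by the highest power of α; every lower-order term dies and the dominant terms decide the limit. l'Hôpital's at-infinity variant applies to the expression viewed as a single quotient; the leading-term comparison is the direct route.


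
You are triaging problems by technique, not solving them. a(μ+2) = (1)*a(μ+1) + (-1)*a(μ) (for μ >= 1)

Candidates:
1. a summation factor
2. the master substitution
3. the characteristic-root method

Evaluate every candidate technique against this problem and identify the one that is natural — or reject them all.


Method: the characteristic-root method — constant coefficients and linearity mean the ansatz r^μ reduces it to solving the characteristic polynomial.
- a summation factor — a summation factor telescopes one-step recursions; this one carries higher-order memory.
- the master substitution — the recursion steps by a constant offset, so exponential reindexing is pointless.
- the characteristic-root method — a fit — the right tool for this form.


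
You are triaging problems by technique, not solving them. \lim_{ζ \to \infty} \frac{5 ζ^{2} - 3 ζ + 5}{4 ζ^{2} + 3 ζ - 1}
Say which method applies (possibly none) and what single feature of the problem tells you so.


Method: dominant-term comparison — growth-rate triage: the leading powers of ζ decide the limit, everything else is noise. Differentiating the expression as a single quotient would eventually settle it as well; matching dominant growth settles it immediately.


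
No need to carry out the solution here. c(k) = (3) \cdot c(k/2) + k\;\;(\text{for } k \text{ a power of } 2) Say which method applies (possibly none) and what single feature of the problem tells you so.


Verdict: the master substitution — the argument contracts 2-fold per step: reindex k exponentially and solve the linear recurrence in the new index.


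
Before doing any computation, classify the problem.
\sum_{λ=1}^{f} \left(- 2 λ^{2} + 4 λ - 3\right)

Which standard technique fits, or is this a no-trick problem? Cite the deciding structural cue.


Diagnosis: no special technique — this is bookkeeping, not technique: standard formulas for sums of constant-multiple powers of λ apply termwise.


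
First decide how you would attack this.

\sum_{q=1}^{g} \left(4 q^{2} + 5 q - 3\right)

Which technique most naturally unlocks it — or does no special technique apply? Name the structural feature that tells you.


Diagnosis: no special technique — every summand is a constant multiple of a power of q — apply the standard power-sum identities one degree at a time.


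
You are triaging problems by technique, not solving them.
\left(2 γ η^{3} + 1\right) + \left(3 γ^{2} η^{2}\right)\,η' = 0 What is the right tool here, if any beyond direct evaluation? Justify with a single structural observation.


Method: the exact-equation method — equality of cross partials is the green light — assemble the potential function term by term.


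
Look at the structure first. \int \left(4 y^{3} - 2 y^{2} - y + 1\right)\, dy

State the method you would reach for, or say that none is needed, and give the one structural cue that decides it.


Verdict: no special technique — scan for structure and find none: constant multiples of powers of y, integrate directly.


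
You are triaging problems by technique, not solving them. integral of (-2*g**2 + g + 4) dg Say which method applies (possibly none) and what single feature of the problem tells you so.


Method: no special technique — the integrand is a sum of constant multiples of powers of g — integrate term by term.


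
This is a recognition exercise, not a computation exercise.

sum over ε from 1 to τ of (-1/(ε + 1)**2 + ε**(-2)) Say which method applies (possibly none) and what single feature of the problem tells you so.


Diagnosis: telescoping — the summand is built as ε**(-2) minus its own successor — adjacent terms annihilate down the line.


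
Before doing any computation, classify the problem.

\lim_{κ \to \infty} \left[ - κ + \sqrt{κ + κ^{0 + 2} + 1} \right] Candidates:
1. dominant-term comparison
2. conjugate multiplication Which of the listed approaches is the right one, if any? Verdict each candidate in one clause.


Method: conjugate multiplication — neither \sqrt{κ + κ^{0 + 2} + 1} nor κ converges alone, so rewrite their difference as a conjugate-rationalized quotient first.
- dominant-term comparison — no dominant-degree comparison decides it.
- conjugate multiplication — applies; the problem has the shape this method handles.


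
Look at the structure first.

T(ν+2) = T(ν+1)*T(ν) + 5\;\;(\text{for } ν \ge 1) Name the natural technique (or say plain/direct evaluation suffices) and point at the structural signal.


Verdict: no special technique — the unknown sequence enters the update nonlinearly, so no linear method fits the recurrence as written — direct iteration remains.


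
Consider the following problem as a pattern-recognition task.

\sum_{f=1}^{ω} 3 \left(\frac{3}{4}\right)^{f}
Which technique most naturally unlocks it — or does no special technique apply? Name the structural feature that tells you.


Method: the geometric series formula — check a ratio of consecutive terms: it is \frac{3}{4}, independent of the index, so the geometric formula closes the sum.


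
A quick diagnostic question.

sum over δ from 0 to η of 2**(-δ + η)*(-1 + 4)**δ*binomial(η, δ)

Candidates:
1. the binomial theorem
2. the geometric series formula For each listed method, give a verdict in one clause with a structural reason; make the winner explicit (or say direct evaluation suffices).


Technique: the binomial theorem — binomial coefficients against complementary powers of (-1 + 4) and 2: recognize the binomial expansion and resum.
- the binomial theorem — applicable, and directly so.
- the geometric series formula — consecutive terms are not related by a fixed multiplier.


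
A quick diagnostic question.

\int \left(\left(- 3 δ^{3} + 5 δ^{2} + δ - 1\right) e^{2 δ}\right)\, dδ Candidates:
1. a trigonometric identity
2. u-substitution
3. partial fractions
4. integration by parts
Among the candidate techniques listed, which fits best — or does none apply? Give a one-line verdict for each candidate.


Best approach: integration by parts — - 3 δ^{3} + 5 δ^{2} + δ - 1 dies after finitely many derivatives while e^{2 δ} cycles under integration — the tabular/parts setup.
- a trigonometric identity: there is no trigonometric structure at all — the integrand carries no sine or cosine to rewrite.
- u-substitution — no subexpression of the integrand pairs with its own derivative as a factor — individual terms may offer their own substitutions, but any change of variable covering the whole integral would have to be constructed from outside the expression.
- partial fractions: the expression is not a ratio of polynomials that decomposes further.
- integration by parts: applicable, and directly so.


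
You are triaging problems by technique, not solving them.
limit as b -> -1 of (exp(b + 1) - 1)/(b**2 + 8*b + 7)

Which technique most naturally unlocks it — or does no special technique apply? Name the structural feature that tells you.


Technique: l'Hôpital's rule (0/0) — plug in -1: top and bottom both hit zero, so differentiate each and retry. A local series expansion at the point resolves it as well; the rule is the packaged version of that step.


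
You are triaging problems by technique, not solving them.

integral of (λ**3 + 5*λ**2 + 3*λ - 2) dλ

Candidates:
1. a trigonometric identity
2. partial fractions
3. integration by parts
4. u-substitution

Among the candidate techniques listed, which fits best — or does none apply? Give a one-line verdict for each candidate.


Technique: no special technique — a term-by-term power-rule job in λ; no substitution or rearrangement earns its keep here.
- a trigonometric identity — no sine or cosine appears, so there is nothing for a trigonometric identity to act on.
- partial fractions — the expression is not a ratio of polynomials that decomposes further.
- integration by parts: splitting off a factor buys nothing — the integrand integrates directly without parts.
- u-substitution: any workable substitution here is cosmetic — the integrand is already in directly integrable form.


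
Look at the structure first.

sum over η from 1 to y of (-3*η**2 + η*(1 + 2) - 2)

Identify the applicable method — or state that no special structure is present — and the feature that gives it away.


Verdict: no special technique — nothing telescopes and nothing is geometric; polynomial terms in η sum term by term.


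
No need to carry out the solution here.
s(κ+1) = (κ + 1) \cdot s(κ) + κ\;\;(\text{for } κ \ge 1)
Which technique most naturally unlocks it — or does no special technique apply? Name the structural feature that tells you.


Diagnosis: a summation factor — because the multiplier κ + 1 is index-dependent, divide through by its running product and sum the resulting differences.


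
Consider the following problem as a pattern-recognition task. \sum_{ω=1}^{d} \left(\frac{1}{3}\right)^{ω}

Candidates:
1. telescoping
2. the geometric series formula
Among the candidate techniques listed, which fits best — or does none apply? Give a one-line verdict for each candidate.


Best approach: the geometric series formula — each summand is the previous one scaled by \frac{1}{3}; that constant multiplier is itself the geometric structure.
- telescoping — as presented, consecutive terms share no shifted copy to cancel against — no rewrite is on display to change that.
- the geometric series formula — applicable, and directly so.


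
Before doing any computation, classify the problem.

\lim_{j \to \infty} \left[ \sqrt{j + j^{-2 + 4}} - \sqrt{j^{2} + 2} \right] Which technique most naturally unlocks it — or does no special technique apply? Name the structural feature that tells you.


Verdict: conjugate multiplication — the difference \sqrt{j + j^{-2 + 4}} - \sqrt{j^{2} + 2} is an ∞ − ∞ stalemate; its conjugate partner breaks the tie.


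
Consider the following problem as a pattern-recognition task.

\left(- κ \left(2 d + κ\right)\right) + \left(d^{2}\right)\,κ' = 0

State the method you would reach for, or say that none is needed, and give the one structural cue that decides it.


Best approach: the homogeneous substitution — scaling d and κ together leaves the slope fixed — it depends only on κ/d, so substitute the ratio. A Bernoulli rewrite works here as the equation stands — the homogeneous substitution is the more immediate reading.


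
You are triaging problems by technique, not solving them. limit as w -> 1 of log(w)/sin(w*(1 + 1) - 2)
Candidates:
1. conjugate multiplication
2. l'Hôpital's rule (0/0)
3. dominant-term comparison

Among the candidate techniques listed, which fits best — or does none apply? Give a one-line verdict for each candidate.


Method: l'Hôpital's rule (0/0) — plug in 1: top and bottom both hit zero, so differentiate each and retry. A local series expansion at the point resolves it as well; the rule is the packaged version of that step.
- conjugate multiplication — multiplying by a conjugate would not remove any indeterminacy here.
- l'Hôpital's rule (0/0): applicable, and directly so.
- dominant-term comparison — no dominant power emerges to decide the limit by degree comparison.


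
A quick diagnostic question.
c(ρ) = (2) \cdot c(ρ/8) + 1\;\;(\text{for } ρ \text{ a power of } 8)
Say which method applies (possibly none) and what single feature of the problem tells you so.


Technique: the master substitution — treat m = log base 8 of ρ as the new clock: one recursion step advances m by one while ρ scales by 8.


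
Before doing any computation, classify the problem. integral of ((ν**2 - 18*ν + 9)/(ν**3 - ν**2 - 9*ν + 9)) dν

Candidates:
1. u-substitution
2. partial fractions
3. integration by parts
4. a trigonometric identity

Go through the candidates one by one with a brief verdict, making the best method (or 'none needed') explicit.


Diagnosis: partial fractions — the denominator ν**3 - ν**2 - 9*ν + 9 factors, so the quotient decomposes into elementary partial fractions term by term.
- u-substitution — no subexpression of the integrand serves as a whole-integral substitution inner — individual terms may offer their own, but none carries its derivative as a factor of the full integrand; a working change of variable would have to be constructed from outside the expression.
- partial fractions — a fit — the right tool for this form.
- integration by parts — the nonconstant-polynomial-times-standard-kernel pattern (an exp, sine, cosine, or logarithm partner) is absent.
- a trigonometric identity: no sine or cosine appears, so there is nothing for a trigonometric identity to act on.


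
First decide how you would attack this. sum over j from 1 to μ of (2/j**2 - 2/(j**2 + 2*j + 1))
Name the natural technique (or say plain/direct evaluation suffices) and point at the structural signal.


Diagnosis: telescoping — the piece each term subtracts is 2/j**2 advanced by one index, and it reappears with a plus sign leading the following term — the sum collapses to its boundary terms.


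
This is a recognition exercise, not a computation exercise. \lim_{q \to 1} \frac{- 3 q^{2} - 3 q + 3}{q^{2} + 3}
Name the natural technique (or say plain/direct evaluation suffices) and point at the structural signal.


Best approach: no special technique — no vanishing denominator and no indeterminate clash at the point — evaluation is immediate.


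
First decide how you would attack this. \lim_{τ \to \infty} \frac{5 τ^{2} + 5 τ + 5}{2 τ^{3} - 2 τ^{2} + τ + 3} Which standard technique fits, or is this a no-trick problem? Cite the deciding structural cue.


Verdict: dominant-term comparison — divide through by the highest power of τ; every lower-order term dies and the dominant terms decide the limit. Viewed as a single quotient this is an ∞/∞ form — an at-infinity application of l'Hôpital's rule would also resolve it; comparing leading growth reads the answer without differentiating.


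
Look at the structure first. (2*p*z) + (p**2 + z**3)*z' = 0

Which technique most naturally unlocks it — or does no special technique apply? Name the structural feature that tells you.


Diagnosis: the exact-equation method — equality of cross partials is the green light — assemble the potential function term by term.


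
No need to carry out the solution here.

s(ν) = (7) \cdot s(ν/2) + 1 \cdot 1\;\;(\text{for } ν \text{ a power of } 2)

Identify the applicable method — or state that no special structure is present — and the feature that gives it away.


Verdict: the master substitution — the argument shrinks by the factor 2, so measure the index on a logarithmic scale and the recursion becomes a shift.


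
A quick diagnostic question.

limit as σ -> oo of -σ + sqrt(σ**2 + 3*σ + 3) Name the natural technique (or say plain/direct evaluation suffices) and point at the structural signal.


Method: conjugate multiplication — this difference gives up after one conjugate multiplication — the radical structure cancels against its conjugate.


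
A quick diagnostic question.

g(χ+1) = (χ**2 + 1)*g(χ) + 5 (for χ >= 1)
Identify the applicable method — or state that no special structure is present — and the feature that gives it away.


Verdict: a summation factor — normalize by the running product of χ**2 + 1: the left side becomes a difference, and differences sum.


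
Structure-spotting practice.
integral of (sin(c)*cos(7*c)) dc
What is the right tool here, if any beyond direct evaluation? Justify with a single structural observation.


Technique: a trigonometric identity — the product sin(c)*cos(7*c) converts to a sum of single-frequency sinusoids via the product-to-sum identity.


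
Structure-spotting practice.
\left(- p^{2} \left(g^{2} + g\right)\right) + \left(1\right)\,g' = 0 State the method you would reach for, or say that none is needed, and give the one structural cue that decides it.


Technique: separation of variables — one side of the product carries the independent variable, the other the unknown — the textbook separation shape. Rearranged, this also fits the Bernoulli template directly; separation reads the product structure as given.


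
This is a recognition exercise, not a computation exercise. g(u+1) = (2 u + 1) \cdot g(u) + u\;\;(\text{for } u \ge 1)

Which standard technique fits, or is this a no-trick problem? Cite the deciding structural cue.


Diagnosis: a summation factor — with the index-dependent coefficient 2 u + 1, dividing by the cumulative product turns the left side into a pure difference.


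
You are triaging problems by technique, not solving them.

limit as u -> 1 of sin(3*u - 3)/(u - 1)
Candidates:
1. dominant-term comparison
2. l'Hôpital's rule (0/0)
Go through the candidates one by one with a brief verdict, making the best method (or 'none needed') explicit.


Technique: l'Hôpital's rule (0/0) — both numerator and denominator vanish at 1: the genuine 0/0 indeterminate that l'Hôpital exists for. A first-order expansion at the point is an equally standard path; the rule packages it.
- dominant-term comparison: this limit is not decided by comparing leading-term growth at infinity.
- l'Hôpital's rule (0/0): applicable, and directly so.


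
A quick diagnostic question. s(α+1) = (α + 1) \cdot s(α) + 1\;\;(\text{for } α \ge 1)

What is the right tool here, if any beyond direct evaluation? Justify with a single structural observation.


Technique: a summation factor — normalize by the running product of α + 1: the left side becomes a difference, and differences sum.


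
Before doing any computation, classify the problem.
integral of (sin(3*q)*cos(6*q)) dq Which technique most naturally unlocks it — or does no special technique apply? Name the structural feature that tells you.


Diagnosis: a trigonometric identity — mixed-frequency products such as sin(3*q)*cos(6*q) are designed for the product-to-sum formula.


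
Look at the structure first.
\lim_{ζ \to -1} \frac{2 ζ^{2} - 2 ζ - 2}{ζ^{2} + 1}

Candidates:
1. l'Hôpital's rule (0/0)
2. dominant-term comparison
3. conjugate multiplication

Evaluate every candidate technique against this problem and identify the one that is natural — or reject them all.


Method: no special technique — the expression is continuous at -1 — substitute and evaluate; no indeterminate form appears.
- l'Hôpital's rule (0/0): substituting the point gives a finite value outright — there is no indeterminate clash to repair.
- dominant-term comparison: no dominant-degree comparison decides it.
- conjugate multiplication: no difference of divergent radicals appears, so rationalizing has nothing to cancel.


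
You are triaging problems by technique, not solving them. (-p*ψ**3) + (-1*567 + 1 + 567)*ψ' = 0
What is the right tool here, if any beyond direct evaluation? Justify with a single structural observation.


Best approach: separation of variables — one side of the product carries the independent variable, the other the unknown — the textbook separation shape.


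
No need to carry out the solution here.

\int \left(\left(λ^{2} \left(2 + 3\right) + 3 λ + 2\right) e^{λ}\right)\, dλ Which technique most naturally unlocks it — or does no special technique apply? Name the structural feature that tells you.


Technique: integration by parts — the integrand splits as (λ^{2} \left(2 + 3\right) + 3 λ + 2) times e^{λ} — repeatedly differentiating the polynomial part kills it, which is the parts ladder.


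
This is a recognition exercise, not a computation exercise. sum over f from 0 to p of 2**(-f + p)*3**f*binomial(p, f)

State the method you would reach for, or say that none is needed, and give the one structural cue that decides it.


Best approach: the binomial theorem — binomial(p, f) weighting matched powers of 3 and 2 is the expanded form of (3 + 2)^p — fold it back up.


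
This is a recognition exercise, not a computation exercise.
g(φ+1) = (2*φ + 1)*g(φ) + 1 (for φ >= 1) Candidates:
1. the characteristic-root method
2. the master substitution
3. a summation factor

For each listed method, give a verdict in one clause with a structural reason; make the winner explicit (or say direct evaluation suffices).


Verdict: a summation factor — rescale the sequence by the product of the weights 2*φ + 1 so far — the recurrence collapses to a plain running sum.
- the characteristic-root method — the coefficients vary with the index, breaking the constant-coefficient structure the method needs.
- the master substitution: the recursive argument is a shift of the index, not a fixed fraction of it.
- a summation factor — applicable, and directly so.


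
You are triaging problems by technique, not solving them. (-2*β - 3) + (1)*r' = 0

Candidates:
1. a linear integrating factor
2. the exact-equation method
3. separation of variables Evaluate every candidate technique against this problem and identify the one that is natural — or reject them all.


Method: no special technique — solved for the derivative, r never appears on the right — this is a direct integration in β, not a differential-equations problem at heart.
- a linear integrating factor — with the unknown absent the integrating factor is a formality; direct integration is the working structure.
- the exact-equation method: the unknown never enters the equation — exactness holds emptily, with nothing for the method to add.
- separation of variables: with no unknown in the slope, separating variables is a formality — the equation integrates directly.


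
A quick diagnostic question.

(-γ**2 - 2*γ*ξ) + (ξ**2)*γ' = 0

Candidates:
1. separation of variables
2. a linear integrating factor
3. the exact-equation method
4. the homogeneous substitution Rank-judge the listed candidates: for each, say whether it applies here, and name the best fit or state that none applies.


Diagnosis: the homogeneous substitution — the slope is degree-zero homogeneous: the ratio substitution v = γ/ξ collapses it. This doubles as a Bernoulli equation in the unknown as written; the homogeneous route needs no setup at all.
- separation of variables: no algebra isolates the independent variable on one side and the unknown on the other.
- a linear integrating factor — the unknown enters nonlinearly (through a power, a denominator, or a transcendental function), which the linear integrating-factor recipe cannot absorb as-is — any repair would come from a preliminary substitution, not the factor.
- the exact-equation method — exactness fails on the nose — the mixed partials do not match.
- the homogeneous substitution: a fit — the right tool for this form.
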